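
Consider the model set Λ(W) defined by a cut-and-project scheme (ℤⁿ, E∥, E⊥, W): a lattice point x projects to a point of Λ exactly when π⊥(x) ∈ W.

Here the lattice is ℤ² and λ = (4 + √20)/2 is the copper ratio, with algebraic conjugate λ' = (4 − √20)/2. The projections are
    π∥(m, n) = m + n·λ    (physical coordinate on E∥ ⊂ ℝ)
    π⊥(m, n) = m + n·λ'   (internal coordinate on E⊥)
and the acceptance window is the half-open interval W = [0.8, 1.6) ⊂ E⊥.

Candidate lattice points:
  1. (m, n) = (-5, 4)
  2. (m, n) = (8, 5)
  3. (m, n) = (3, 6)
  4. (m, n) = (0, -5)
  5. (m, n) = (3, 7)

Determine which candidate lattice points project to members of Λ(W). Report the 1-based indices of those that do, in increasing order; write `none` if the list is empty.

3, 4, 5

λ' = (4−√20)/2 ≈ -0.23607.
candidate 1: (m,n)=(-5,4) → π∥ = -5+4·λ ≈ 11.94427, π⊥ = -5+4·λ' ≈ -5.94427 ∉ [0.8, 1.6) ⇒ out
candidate 2: (m,n)=(8,5) → π∥ = 8+5·λ ≈ 29.18034, π⊥ = 8+5·λ' ≈ 6.81966 ∉ [0.8, 1.6) ⇒ out
candidate 3: (m,n)=(3,6) → π∥ = 3+6·λ ≈ 28.41641, π⊥ = 3+6·λ' ≈ 1.58359 ∈ [0.8, 1.6) ⇒ IN Λ
candidate 4: (m,n)=(0,-5) → π∥ = 0-5·λ ≈ -21.18034, π⊥ = 0-5·λ' ≈ 1.18034 ∈ [0.8, 1.6) ⇒ IN Λ
candidate 5: (m,n)=(3,7) → π∥ = 3+7·λ ≈ 32.65248, π⊥ = 3+7·λ' ≈ 1.34752 ∈ [0.8, 1.6) ⇒ IN Λ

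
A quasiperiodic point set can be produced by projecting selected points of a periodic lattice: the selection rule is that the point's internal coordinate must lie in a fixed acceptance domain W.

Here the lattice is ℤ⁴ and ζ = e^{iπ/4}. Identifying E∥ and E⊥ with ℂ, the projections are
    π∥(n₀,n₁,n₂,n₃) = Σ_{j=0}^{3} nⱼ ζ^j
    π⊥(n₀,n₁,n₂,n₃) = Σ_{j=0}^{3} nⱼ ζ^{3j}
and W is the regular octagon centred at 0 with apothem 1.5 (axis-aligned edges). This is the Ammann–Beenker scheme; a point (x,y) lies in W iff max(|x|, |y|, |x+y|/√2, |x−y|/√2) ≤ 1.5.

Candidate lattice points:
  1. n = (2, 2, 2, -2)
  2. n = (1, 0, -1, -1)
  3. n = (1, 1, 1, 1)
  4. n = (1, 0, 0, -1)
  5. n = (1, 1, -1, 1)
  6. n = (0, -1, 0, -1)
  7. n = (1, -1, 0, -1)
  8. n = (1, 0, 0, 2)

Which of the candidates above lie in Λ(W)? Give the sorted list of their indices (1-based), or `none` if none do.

2, 3, 4, 6

π⊥(n) = n₀ + n₁ζ³ + n₂ζ⁶ + n₃ζ⁹ where ζ = e^{iπ/4}.
#1 (2, 2, 2, -2): internal (-0.828427, -2.000000); octagon support 2.000000 vs apothem 1.5 → ∉ W
#2 (1, 0, -1, -1): internal (0.292893, 0.292893); octagon support 0.414214 vs apothem 1.5 → ∈ W
#3 (1, 1, 1, 1): internal (1.000000, 0.414214); octagon support 1.000000 vs apothem 1.5 → ∈ W
#4 (1, 0, 0, -1): internal (0.292893, -0.707107); octagon support 0.707107 vs apothem 1.5 → ∈ W
#5 (1, 1, -1, 1): internal (1.000000, 2.414214); octagon support 2.414214 vs apothem 1.5 → ∉ W
#6 (0, -1, 0, -1): internal (0.000000, -1.414214); octagon support 1.414214 vs apothem 1.5 → ∈ W
#7 (1, -1, 0, -1): internal (1.000000, -1.414214); octagon support 1.707107 vs apothem 1.5 → ∉ W
#8 (1, 0, 0, 2): internal (2.414214, 1.414214); octagon support 2.707107 vs apothem 1.5 → ∉ W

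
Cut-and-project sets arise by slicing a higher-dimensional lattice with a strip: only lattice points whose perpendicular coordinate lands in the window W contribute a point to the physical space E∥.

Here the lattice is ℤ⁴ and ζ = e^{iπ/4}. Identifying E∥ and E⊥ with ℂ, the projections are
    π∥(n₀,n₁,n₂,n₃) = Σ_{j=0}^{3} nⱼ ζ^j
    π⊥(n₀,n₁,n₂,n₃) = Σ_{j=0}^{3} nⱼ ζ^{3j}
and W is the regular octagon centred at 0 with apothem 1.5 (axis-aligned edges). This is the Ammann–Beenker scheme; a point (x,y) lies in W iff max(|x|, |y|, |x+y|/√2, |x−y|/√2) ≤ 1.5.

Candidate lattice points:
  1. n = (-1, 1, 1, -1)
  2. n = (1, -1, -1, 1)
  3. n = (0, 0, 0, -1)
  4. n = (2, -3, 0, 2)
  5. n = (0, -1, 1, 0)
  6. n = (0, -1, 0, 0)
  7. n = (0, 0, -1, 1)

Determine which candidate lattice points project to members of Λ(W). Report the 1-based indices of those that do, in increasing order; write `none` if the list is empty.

3, 6

With ζ = e^{iπ/4} the internal vectors are ζ^0,ζ^3,ζ^6,ζ^9.
#1 (-1, 1, 1, -1): internal (-2.4142, -1.0000); octagon support 2.4142 vs apothem 1.5 → ∉ W
#2 (1, -1, -1, 1): internal (2.4142, 1.0000); octagon support 2.4142 vs apothem 1.5 → ∉ W
#3 (0, 0, 0, -1): internal (-0.7071, -0.7071); octagon support 1.0000 vs apothem 1.5 → ∈ W
#4 (2, -3, 0, 2): internal (5.5355, -0.7071); octagon support 5.5355 vs apothem 1.5 → ∉ W
#5 (0, -1, 1, 0): internal (0.7071, -1.7071); octagon support 1.7071 vs apothem 1.5 → ∉ W
#6 (0, -1, 0, 0): internal (0.7071, -0.7071); octagon support 1.0000 vs apothem 1.5 → ∈ W
#7 (0, 0, -1, 1): internal (0.7071, 1.7071); octagon support 1.7071 vs apothem 1.5 → ∉ W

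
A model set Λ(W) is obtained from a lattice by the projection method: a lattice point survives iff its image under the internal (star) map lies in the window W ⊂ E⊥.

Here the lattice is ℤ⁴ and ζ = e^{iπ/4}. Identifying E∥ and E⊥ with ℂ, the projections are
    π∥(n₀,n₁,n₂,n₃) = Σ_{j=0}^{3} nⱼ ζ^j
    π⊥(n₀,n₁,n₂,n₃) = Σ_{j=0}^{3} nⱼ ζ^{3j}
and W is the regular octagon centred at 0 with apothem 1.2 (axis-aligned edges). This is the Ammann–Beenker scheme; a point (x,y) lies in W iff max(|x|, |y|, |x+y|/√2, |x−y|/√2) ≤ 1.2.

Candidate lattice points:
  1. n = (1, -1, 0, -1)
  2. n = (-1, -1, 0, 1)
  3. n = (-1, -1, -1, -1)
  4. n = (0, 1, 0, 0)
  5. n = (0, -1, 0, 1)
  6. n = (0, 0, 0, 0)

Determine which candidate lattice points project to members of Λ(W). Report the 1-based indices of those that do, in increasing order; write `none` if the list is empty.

π⊥(n) = n₀ + n₁ζ³ + n₂ζ⁶ + n₃ζ⁹ where ζ = e^{iπ/4}.
candidate 1: n = (1, -1, 0, -1) → π⊥ ≈ (+1.0000, -1.4142); max(|x|,|y|,|x±y|/√2) = 1.7071 > 1.2 ⇒ ∉ W
candidate 2: n = (-1, -1, 0, 1) → π⊥ ≈ (+0.4142, +0.0000); max(|x|,|y|,|x±y|/√2) = 0.4142 ≤ 1.2 ⇒ ∈ W
candidate 3: n = (-1, -1, -1, -1) → π⊥ ≈ (-1.0000, -0.4142); max(|x|,|y|,|x±y|/√2) = 1.0000 ≤ 1.2 ⇒ ∈ W
candidate 4: n = (0, 1, 0, 0) → π⊥ ≈ (-0.7071, +0.7071); max(|x|,|y|,|x±y|/√2) = 1.0000 ≤ 1.2 ⇒ ∈ W
candidate 5: n = (0, -1, 0, 1) → π⊥ ≈ (+1.4142, +0.0000); max(|x|,|y|,|x±y|/√2) = 1.4142 > 1.2 ⇒ ∉ W
candidate 6: n = (0, 0, 0, 0) → π⊥ ≈ (+0.0000, +0.0000); max(|x|,|y|,|x±y|/√2) = 0.0000 ≤ 1.2 ⇒ ∈ W

2, 3, 4, 6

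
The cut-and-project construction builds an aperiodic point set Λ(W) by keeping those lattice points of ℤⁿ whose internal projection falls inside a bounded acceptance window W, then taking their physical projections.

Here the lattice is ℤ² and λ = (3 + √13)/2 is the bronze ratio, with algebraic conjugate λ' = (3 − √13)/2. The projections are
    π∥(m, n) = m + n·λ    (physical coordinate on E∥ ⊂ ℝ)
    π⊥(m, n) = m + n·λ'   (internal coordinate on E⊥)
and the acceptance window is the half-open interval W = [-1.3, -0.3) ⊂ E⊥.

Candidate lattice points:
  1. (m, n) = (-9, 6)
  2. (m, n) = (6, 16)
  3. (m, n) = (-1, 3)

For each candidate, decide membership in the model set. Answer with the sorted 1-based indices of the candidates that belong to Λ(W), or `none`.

Numerically λ ≈ 3.302776 and λ' = −1/λ ≈ -0.302776.
[1] lift (-9,6): star map gives -10.816654; window check -1.3 ≤ -10.816654 < -0.3 is false → out
[2] lift (6,16): star map gives 1.155590; window check -1.3 ≤ 1.155590 < -0.3 is false → out
[3] lift (-1,3): star map gives -1.908327; window check -1.3 ≤ -1.908327 < -0.3 is false → out

none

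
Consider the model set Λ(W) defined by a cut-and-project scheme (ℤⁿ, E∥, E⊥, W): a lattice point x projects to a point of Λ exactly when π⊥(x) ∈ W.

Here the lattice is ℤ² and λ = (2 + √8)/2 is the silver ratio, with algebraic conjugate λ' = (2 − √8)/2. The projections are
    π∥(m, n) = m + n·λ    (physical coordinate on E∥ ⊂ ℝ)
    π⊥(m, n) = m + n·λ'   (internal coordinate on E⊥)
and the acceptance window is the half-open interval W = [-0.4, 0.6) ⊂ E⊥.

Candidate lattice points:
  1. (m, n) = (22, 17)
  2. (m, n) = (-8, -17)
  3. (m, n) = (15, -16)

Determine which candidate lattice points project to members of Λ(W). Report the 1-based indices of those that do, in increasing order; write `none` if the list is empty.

none

Numerically λ ≈ 2.41421 and λ' = −1/λ ≈ -0.41421.
#1 (22,17): internal coord 22 + (17)·λ' = +14.95837; +14.95837 ∉ [-0.4, 0.6) → out
#2 (-8,-17): internal coord -8 + (-17)·λ' = -0.95837; -0.95837 ∉ [-0.4, 0.6) → out
#3 (15,-16): internal coord 15 + (-16)·λ' = +21.62742; +21.62742 ∉ [-0.4, 0.6) → out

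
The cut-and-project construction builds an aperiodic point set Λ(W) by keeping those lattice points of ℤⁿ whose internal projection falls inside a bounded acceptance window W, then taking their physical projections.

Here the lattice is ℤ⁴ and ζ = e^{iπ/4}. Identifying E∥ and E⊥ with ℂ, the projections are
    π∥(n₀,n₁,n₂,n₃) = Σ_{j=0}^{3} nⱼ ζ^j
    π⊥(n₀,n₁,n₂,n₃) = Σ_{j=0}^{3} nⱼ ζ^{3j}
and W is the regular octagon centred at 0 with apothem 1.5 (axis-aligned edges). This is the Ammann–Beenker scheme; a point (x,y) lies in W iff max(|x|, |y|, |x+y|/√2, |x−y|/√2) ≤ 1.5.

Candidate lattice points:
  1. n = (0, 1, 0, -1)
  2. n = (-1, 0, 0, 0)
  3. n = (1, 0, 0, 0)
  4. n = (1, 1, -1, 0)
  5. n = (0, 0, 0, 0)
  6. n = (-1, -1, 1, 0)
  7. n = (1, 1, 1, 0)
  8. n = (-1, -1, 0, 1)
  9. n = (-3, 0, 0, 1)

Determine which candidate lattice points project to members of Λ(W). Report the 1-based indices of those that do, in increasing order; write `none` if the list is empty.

π⊥(n) = n₀ + n₁ζ³ + n₂ζ⁶ + n₃ζ⁹ where ζ = e^{iπ/4}.
#1 (0, 1, 0, -1): internal (-1.41421, 0.00000); octagon support 1.41421 vs apothem 1.5 → ∈ W
#2 (-1, 0, 0, 0): internal (-1.00000, 0.00000); octagon support 1.00000 vs apothem 1.5 → ∈ W
#3 (1, 0, 0, 0): internal (1.00000, 0.00000); octagon support 1.00000 vs apothem 1.5 → ∈ W
#4 (1, 1, -1, 0): internal (0.29289, 1.70711); octagon support 1.70711 vs apothem 1.5 → ∉ W
#5 (0, 0, 0, 0): internal (0.00000, 0.00000); octagon support 0.00000 vs apothem 1.5 → ∈ W
#6 (-1, -1, 1, 0): internal (-0.29289, -1.70711); octagon support 1.70711 vs apothem 1.5 → ∉ W
#7 (1, 1, 1, 0): internal (0.29289, -0.29289); octagon support 0.41421 vs apothem 1.5 → ∈ W
#8 (-1, -1, 0, 1): internal (0.41421, 0.00000); octagon support 0.41421 vs apothem 1.5 → ∈ W
#9 (-3, 0, 0, 1): internal (-2.29289, 0.70711); octagon support 2.29289 vs apothem 1.5 → ∉ W

1, 2, 3, 5, 7, 8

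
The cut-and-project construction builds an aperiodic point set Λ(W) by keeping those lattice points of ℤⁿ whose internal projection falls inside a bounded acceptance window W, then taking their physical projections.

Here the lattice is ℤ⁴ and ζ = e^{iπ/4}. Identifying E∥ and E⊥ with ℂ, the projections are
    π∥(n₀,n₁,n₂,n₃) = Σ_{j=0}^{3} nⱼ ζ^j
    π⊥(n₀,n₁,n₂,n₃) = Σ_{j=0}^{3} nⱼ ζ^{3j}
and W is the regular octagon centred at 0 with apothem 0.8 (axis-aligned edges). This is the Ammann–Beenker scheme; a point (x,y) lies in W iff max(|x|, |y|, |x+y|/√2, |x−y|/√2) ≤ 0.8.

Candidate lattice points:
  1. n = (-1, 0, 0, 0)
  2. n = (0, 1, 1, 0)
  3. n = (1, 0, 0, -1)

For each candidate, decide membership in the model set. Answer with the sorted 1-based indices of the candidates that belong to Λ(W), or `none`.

2, 3

With ζ = e^{iπ/4} the internal vectors are ζ^0,ζ^3,ζ^6,ζ^9.
candidate 1: n = (-1, 0, 0, 0) → π⊥ ≈ (-1.0000, +0.0000); max(|x|,|y|,|x±y|/√2) = 1.0000 > 0.8 ⇒ ∉ W
candidate 2: n = (0, 1, 1, 0) → π⊥ ≈ (-0.7071, -0.2929); max(|x|,|y|,|x±y|/√2) = 0.7071 ≤ 0.8 ⇒ ∈ W
candidate 3: n = (1, 0, 0, -1) → π⊥ ≈ (+0.2929, -0.7071); max(|x|,|y|,|x±y|/√2) = 0.7071 ≤ 0.8 ⇒ ∈ W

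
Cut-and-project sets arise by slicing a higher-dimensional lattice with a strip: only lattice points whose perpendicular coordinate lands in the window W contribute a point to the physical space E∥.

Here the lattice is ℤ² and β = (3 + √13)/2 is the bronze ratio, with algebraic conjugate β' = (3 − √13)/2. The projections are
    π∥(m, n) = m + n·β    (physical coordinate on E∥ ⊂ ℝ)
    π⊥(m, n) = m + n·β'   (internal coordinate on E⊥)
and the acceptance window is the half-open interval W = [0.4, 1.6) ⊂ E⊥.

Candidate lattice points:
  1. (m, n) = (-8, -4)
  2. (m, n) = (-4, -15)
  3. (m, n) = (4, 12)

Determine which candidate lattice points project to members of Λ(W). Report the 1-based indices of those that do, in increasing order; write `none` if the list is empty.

2

Compute β' = (3−√13)/2 = -0.3028, so π⊥(m,n) = m -0.3028·n.
#1 (-8,-4): internal coord -8 + (-4)·β' = -6.7889; -6.7889 ∉ [0.4, 1.6) → out
#2 (-4,-15): internal coord -4 + (-15)·β' = +0.5416; +0.5416 ∈ [0.4, 1.6) → IN Λ
#3 (4,12): internal coord 4 + (12)·β' = +0.3667; +0.3667 ∉ [0.4, 1.6) → out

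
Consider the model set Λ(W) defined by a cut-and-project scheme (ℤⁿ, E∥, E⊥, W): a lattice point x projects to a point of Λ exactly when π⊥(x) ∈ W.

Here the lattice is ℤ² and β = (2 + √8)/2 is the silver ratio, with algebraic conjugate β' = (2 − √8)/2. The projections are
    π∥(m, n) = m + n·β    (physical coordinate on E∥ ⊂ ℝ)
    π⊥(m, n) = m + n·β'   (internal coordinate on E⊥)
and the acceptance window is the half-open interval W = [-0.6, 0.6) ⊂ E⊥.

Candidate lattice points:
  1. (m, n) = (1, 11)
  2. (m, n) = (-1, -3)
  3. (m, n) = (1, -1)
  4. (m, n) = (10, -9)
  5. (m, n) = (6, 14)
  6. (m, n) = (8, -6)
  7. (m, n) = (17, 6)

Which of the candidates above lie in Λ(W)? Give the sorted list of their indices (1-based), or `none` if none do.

2, 5

β' = (2−√8)/2 ≈ -0.41421.
candidate 1: (m,n)=(1,11) → π∥ = 1+11·β ≈ 27.55635, π⊥ = 1+11·β' ≈ -3.55635 ∉ [-0.6, 0.6) ⇒ out
candidate 2: (m,n)=(-1,-3) → π∥ = -1-3·β ≈ -8.24264, π⊥ = -1-3·β' ≈ 0.24264 ∈ [-0.6, 0.6) ⇒ IN Λ
candidate 3: (m,n)=(1,-1) → π∥ = 1-1·β ≈ -1.41421, π⊥ = 1-1·β' ≈ 1.41421 ∉ [-0.6, 0.6) ⇒ out
candidate 4: (m,n)=(10,-9) → π∥ = 10-9·β ≈ -11.72792, π⊥ = 10-9·β' ≈ 13.72792 ∉ [-0.6, 0.6) ⇒ out
candidate 5: (m,n)=(6,14) → π∥ = 6+14·β ≈ 39.79899, π⊥ = 6+14·β' ≈ 0.20101 ∈ [-0.6, 0.6) ⇒ IN Λ
candidate 6: (m,n)=(8,-6) → π∥ = 8-6·β ≈ -6.48528, π⊥ = 8-6·β' ≈ 10.48528 ∉ [-0.6, 0.6) ⇒ out
candidate 7: (m,n)=(17,6) → π∥ = 17+6·β ≈ 31.48528, π⊥ = 17+6·β' ≈ 14.51472 ∉ [-0.6, 0.6) ⇒ out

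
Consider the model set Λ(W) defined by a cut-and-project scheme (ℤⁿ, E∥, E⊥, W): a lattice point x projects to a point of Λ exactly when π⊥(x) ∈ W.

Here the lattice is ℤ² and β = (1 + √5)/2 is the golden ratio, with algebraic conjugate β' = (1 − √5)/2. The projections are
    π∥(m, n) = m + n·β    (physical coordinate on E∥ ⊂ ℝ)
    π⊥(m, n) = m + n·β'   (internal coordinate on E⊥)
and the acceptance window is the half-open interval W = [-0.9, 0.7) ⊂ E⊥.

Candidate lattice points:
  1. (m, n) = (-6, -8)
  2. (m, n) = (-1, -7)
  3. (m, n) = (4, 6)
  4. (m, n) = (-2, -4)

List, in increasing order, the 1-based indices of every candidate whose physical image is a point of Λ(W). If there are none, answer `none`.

β' = (1−√5)/2 ≈ -0.618034.
[1] lift (-6,-8): star map gives -1.055728; window check -0.9 ≤ -1.055728 < 0.7 is false → out
[2] lift (-1,-7): star map gives 3.326238; window check -0.9 ≤ 3.326238 < 0.7 is false → out
[3] lift (4,6): star map gives 0.291796; window check -0.9 ≤ 0.291796 < 0.7 is true → IN Λ
[4] lift (-2,-4): star map gives 0.472136; window check -0.9 ≤ 0.472136 < 0.7 is true → IN Λ

3, 4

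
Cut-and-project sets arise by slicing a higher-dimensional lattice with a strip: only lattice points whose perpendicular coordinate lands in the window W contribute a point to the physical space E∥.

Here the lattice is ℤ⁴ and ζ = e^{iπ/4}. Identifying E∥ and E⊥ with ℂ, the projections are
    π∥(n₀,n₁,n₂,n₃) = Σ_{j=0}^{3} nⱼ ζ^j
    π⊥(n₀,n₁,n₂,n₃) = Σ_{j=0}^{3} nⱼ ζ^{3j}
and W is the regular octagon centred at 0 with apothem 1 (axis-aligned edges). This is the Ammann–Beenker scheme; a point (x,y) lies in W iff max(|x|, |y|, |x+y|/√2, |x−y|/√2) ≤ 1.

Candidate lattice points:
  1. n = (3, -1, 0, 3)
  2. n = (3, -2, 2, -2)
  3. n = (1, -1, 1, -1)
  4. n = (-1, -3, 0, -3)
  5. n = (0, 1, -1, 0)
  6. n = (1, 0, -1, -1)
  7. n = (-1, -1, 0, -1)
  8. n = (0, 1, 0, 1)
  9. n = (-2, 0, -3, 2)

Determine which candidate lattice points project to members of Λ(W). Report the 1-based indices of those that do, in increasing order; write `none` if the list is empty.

6

With ζ = e^{iπ/4} the internal vectors are ζ^0,ζ^3,ζ^6,ζ^9.
candidate 1: n = (3, -1, 0, 3) → π⊥ ≈ (+5.828427, +1.414214); max(|x|,|y|,|x±y|/√2) = 5.828427 > 1 ⇒ ∉ W
candidate 2: n = (3, -2, 2, -2) → π⊥ ≈ (+3.000000, -4.828427); max(|x|,|y|,|x±y|/√2) = 5.535534 > 1 ⇒ ∉ W
candidate 3: n = (1, -1, 1, -1) → π⊥ ≈ (+1.000000, -2.414214); max(|x|,|y|,|x±y|/√2) = 2.414214 > 1 ⇒ ∉ W
candidate 4: n = (-1, -3, 0, -3) → π⊥ ≈ (-1.000000, -4.242641); max(|x|,|y|,|x±y|/√2) = 4.242641 > 1 ⇒ ∉ W
candidate 5: n = (0, 1, -1, 0) → π⊥ ≈ (-0.707107, +1.707107); max(|x|,|y|,|x±y|/√2) = 1.707107 > 1 ⇒ ∉ W
candidate 6: n = (1, 0, -1, -1) → π⊥ ≈ (+0.292893, +0.292893); max(|x|,|y|,|x±y|/√2) = 0.414214 ≤ 1 ⇒ ∈ W
candidate 7: n = (-1, -1, 0, -1) → π⊥ ≈ (-1.000000, -1.414214); max(|x|,|y|,|x±y|/√2) = 1.707107 > 1 ⇒ ∉ W
candidate 8: n = (0, 1, 0, 1) → π⊥ ≈ (+0.000000, +1.414214); max(|x|,|y|,|x±y|/√2) = 1.414214 > 1 ⇒ ∉ W
candidate 9: n = (-2, 0, -3, 2) → π⊥ ≈ (-0.585786, +4.414214); max(|x|,|y|,|x±y|/√2) = 4.414214 > 1 ⇒ ∉ W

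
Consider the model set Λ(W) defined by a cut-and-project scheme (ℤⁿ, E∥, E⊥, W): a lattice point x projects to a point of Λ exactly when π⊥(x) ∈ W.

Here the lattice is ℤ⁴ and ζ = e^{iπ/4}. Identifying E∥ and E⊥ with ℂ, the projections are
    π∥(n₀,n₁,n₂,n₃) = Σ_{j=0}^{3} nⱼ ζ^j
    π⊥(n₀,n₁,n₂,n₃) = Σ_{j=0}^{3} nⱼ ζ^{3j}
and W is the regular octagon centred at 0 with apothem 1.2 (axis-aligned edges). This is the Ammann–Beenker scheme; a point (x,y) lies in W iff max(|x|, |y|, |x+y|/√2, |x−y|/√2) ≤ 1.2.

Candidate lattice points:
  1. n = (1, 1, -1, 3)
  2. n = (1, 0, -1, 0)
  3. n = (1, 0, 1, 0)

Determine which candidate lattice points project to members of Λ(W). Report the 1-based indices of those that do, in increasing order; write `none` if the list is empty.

Internal map: ζ^{3j} for j=0..3 gives (1,0), (−√2/2,√2/2), (0,−1), (√2/2,√2/2).
candidate 1: n = (1, 1, -1, 3) → π⊥ ≈ (+2.4142, +3.8284); max(|x|,|y|,|x±y|/√2) = 4.4142 > 1.2 ⇒ ∉ W
candidate 2: n = (1, 0, -1, 0) → π⊥ ≈ (+1.0000, +1.0000); max(|x|,|y|,|x±y|/√2) = 1.4142 > 1.2 ⇒ ∉ W
candidate 3: n = (1, 0, 1, 0) → π⊥ ≈ (+1.0000, -1.0000); max(|x|,|y|,|x±y|/√2) = 1.4142 > 1.2 ⇒ ∉ W

none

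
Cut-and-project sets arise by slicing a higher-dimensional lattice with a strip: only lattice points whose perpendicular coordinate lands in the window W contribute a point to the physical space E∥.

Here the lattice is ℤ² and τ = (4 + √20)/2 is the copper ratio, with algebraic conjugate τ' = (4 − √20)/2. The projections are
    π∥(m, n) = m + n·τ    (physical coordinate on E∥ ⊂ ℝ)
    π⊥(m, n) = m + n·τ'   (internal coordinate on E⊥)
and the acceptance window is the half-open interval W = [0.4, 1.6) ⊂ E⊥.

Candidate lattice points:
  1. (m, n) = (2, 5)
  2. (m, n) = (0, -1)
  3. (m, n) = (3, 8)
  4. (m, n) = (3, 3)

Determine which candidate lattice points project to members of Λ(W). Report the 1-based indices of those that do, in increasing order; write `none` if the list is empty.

1, 3

τ' = (4−√20)/2 ≈ -0.23607.
#1 (2,5): internal coord 2 + (5)·τ' = +0.81966; +0.81966 ∈ [0.4, 1.6) → IN Λ
#2 (0,-1): internal coord 0 + (-1)·τ' = +0.23607; +0.23607 ∉ [0.4, 1.6) → out
#3 (3,8): internal coord 3 + (8)·τ' = +1.11146; +1.11146 ∈ [0.4, 1.6) → IN Λ
#4 (3,3): internal coord 3 + (3)·τ' = +2.29180; +2.29180 ∉ [0.4, 1.6) → out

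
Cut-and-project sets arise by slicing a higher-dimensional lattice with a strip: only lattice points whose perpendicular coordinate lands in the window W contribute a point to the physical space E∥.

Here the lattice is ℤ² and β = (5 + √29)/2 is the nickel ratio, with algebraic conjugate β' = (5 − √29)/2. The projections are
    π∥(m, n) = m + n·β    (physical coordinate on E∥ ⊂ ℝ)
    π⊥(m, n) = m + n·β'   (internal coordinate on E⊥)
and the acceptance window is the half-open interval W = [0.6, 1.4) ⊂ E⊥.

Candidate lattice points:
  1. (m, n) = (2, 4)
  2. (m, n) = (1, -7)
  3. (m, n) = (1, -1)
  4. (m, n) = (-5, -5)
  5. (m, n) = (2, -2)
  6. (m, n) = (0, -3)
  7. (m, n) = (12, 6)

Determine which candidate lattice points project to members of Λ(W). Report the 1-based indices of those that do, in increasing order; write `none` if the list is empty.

1, 3

Compute β' = (5−√29)/2 = -0.19258, so π⊥(m,n) = m -0.19258·n.
[1] lift (2,4): star map gives 1.22967; window check 0.6 ≤ 1.22967 < 1.4 is true → IN Λ
[2] lift (1,-7): star map gives 2.34808; window check 0.6 ≤ 2.34808 < 1.4 is false → out
[3] lift (1,-1): star map gives 1.19258; window check 0.6 ≤ 1.19258 < 1.4 is true → IN Λ
[4] lift (-5,-5): star map gives -4.03709; window check 0.6 ≤ -4.03709 < 1.4 is false → out
[5] lift (2,-2): star map gives 2.38516; window check 0.6 ≤ 2.38516 < 1.4 is false → out
[6] lift (0,-3): star map gives 0.57775; window check 0.6 ≤ 0.57775 < 1.4 is false → out
[7] lift (12,6): star map gives 10.84451; window check 0.6 ≤ 10.84451 < 1.4 is false → out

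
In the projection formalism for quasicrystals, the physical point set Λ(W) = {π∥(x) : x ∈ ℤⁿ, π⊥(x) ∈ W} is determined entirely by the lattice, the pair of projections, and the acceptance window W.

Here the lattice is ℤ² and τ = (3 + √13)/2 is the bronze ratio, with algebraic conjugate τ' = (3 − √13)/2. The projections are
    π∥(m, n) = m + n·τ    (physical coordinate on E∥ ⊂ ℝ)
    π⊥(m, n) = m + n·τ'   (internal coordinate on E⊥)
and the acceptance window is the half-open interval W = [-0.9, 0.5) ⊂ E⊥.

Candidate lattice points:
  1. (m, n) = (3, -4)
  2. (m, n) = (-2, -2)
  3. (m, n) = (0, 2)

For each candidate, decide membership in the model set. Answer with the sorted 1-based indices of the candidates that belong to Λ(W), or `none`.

3

Compute τ' = (3−√13)/2 = -0.3028, so π⊥(m,n) = m -0.3028·n.
#1 (3,-4): internal coord 3 + (-4)·τ' = +4.2111; +4.2111 ∉ [-0.9, 0.5) → out
#2 (-2,-2): internal coord -2 + (-2)·τ' = -1.3944; -1.3944 ∉ [-0.9, 0.5) → out
#3 (0,2): internal coord 0 + (2)·τ' = -0.6056; -0.6056 ∈ [-0.9, 0.5) → IN Λ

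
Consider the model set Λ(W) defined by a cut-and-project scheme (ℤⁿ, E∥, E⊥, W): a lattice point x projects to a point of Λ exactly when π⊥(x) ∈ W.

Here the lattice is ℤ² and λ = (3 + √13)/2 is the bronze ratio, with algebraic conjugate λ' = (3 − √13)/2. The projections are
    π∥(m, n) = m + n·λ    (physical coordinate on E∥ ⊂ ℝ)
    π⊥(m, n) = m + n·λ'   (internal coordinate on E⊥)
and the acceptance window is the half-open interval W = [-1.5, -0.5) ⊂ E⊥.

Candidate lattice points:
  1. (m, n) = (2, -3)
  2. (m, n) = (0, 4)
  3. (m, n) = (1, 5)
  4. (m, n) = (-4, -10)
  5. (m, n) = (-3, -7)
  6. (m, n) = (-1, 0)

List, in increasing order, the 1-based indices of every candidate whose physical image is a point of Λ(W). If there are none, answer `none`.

2, 3, 4, 5, 6

Compute λ' = (3−√13)/2 = -0.3028, so π⊥(m,n) = m -0.3028·n.
#1 (2,-3): internal coord 2 + (-3)·λ' = +2.9083; +2.9083 ∉ [-1.5, -0.5) → out
#2 (0,4): internal coord 0 + (4)·λ' = -1.2111; -1.2111 ∈ [-1.5, -0.5) → IN Λ
#3 (1,5): internal coord 1 + (5)·λ' = -0.5139; -0.5139 ∈ [-1.5, -0.5) → IN Λ
#4 (-4,-10): internal coord -4 + (-10)·λ' = -0.9722; -0.9722 ∈ [-1.5, -0.5) → IN Λ
#5 (-3,-7): internal coord -3 + (-7)·λ' = -0.8806; -0.8806 ∈ [-1.5, -0.5) → IN Λ
#6 (-1,0): internal coord -1 + (0)·λ' = -1.0000; -1.0000 ∈ [-1.5, -0.5) → IN Λ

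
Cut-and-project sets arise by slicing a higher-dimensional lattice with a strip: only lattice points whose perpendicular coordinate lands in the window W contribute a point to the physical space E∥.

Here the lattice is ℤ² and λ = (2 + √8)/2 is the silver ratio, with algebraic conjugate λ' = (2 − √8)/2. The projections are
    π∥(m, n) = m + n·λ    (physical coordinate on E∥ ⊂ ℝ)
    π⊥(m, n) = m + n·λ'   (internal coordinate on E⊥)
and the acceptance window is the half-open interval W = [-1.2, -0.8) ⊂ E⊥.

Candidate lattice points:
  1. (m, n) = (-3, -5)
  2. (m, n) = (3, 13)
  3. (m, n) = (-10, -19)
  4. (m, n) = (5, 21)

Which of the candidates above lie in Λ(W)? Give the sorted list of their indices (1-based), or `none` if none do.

1

Numerically λ ≈ 2.41421 and λ' = −1/λ ≈ -0.41421.
#1 (-3,-5): internal coord -3 + (-5)·λ' = -0.92893; -0.92893 ∈ [-1.2, -0.8) → IN Λ
#2 (3,13): internal coord 3 + (13)·λ' = -2.38478; -2.38478 ∉ [-1.2, -0.8) → out
#3 (-10,-19): internal coord -10 + (-19)·λ' = -2.12994; -2.12994 ∉ [-1.2, -0.8) → out
#4 (5,21): internal coord 5 + (21)·λ' = -3.69848; -3.69848 ∉ [-1.2, -0.8) → out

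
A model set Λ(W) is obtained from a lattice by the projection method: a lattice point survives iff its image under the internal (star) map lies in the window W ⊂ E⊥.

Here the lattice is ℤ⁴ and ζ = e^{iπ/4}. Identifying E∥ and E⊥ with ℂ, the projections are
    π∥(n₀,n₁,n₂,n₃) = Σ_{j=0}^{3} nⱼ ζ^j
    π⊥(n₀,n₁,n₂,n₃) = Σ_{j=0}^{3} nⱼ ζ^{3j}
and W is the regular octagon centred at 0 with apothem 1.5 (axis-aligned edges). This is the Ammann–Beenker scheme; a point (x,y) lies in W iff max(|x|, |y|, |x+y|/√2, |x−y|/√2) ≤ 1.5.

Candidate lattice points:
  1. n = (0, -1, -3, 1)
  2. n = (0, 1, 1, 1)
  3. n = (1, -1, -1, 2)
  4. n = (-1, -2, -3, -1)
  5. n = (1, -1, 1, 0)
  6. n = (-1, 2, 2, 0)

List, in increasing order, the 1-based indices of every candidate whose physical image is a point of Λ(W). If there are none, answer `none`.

Internal map: ζ^{3j} for j=0..3 gives (1,0), (−√2/2,√2/2), (0,−1), (√2/2,√2/2).
#1 (0, -1, -3, 1): internal (1.4142, 3.0000); octagon support 3.1213 vs apothem 1.5 → ∉ W
#2 (0, 1, 1, 1): internal (0.0000, 0.4142); octagon support 0.4142 vs apothem 1.5 → ∈ W
#3 (1, -1, -1, 2): internal (3.1213, 1.7071); octagon support 3.4142 vs apothem 1.5 → ∉ W
#4 (-1, -2, -3, -1): internal (-0.2929, 0.8787); octagon support 0.8787 vs apothem 1.5 → ∈ W
#5 (1, -1, 1, 0): internal (1.7071, -1.7071); octagon support 2.4142 vs apothem 1.5 → ∉ W
#6 (-1, 2, 2, 0): internal (-2.4142, -0.5858); octagon support 2.4142 vs apothem 1.5 → ∉ W

2, 4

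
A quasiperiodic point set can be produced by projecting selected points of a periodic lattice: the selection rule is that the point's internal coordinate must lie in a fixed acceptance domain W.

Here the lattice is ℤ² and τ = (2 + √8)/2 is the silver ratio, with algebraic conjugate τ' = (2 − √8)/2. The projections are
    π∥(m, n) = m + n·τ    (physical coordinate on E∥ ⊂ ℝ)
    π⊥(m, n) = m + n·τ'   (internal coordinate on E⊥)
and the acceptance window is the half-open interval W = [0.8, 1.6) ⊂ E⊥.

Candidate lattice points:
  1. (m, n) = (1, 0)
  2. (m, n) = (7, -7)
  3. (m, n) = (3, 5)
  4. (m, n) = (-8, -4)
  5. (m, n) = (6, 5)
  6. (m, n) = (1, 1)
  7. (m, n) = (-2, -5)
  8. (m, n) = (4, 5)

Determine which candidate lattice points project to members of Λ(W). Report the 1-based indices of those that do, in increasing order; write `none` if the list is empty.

Numerically τ ≈ 2.41421 and τ' = −1/τ ≈ -0.41421.
[1] lift (1,0): star map gives 1.00000; window check 0.8 ≤ 1.00000 < 1.6 is true → IN Λ
[2] lift (7,-7): star map gives 9.89949; window check 0.8 ≤ 9.89949 < 1.6 is false → out
[3] lift (3,5): star map gives 0.92893; window check 0.8 ≤ 0.92893 < 1.6 is true → IN Λ
[4] lift (-8,-4): star map gives -6.34315; window check 0.8 ≤ -6.34315 < 1.6 is false → out
[5] lift (6,5): star map gives 3.92893; window check 0.8 ≤ 3.92893 < 1.6 is false → out
[6] lift (1,1): star map gives 0.58579; window check 0.8 ≤ 0.58579 < 1.6 is false → out
[7] lift (-2,-5): star map gives 0.07107; window check 0.8 ≤ 0.07107 < 1.6 is false → out
[8] lift (4,5): star map gives 1.92893; window check 0.8 ≤ 1.92893 < 1.6 is false → out

1, 3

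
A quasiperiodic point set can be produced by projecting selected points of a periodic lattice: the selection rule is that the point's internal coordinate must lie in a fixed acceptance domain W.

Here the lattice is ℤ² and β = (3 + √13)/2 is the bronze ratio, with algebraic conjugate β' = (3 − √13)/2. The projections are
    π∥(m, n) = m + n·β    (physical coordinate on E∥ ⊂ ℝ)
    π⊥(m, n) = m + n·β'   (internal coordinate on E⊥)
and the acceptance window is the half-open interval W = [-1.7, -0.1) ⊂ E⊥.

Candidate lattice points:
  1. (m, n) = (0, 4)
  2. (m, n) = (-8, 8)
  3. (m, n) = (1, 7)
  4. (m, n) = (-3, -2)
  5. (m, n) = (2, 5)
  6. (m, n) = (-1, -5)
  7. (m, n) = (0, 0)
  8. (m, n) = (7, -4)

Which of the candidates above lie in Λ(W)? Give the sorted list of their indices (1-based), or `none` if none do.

Compute β' = (3−√13)/2 = -0.302776, so π⊥(m,n) = m -0.302776·n.
candidate 1: (m,n)=(0,4) → π∥ = 0+4·β ≈ 13.211103, π⊥ = 0+4·β' ≈ -1.211103 ∈ [-1.7, -0.1) ⇒ IN Λ
candidate 2: (m,n)=(-8,8) → π∥ = -8+8·β ≈ 18.422205, π⊥ = -8+8·β' ≈ -10.422205 ∉ [-1.7, -0.1) ⇒ out
candidate 3: (m,n)=(1,7) → π∥ = 1+7·β ≈ 24.119429, π⊥ = 1+7·β' ≈ -1.119429 ∈ [-1.7, -0.1) ⇒ IN Λ
candidate 4: (m,n)=(-3,-2) → π∥ = -3-2·β ≈ -9.605551, π⊥ = -3-2·β' ≈ -2.394449 ∉ [-1.7, -0.1) ⇒ out
candidate 5: (m,n)=(2,5) → π∥ = 2+5·β ≈ 18.513878, π⊥ = 2+5·β' ≈ 0.486122 ∉ [-1.7, -0.1) ⇒ out
candidate 6: (m,n)=(-1,-5) → π∥ = -1-5·β ≈ -17.513878, π⊥ = -1-5·β' ≈ 0.513878 ∉ [-1.7, -0.1) ⇒ out
candidate 7: (m,n)=(0,0) → π∥ = 0+0·β ≈ 0.000000, π⊥ = 0+0·β' ≈ 0.000000 ∉ [-1.7, -0.1) ⇒ out
candidate 8: (m,n)=(7,-4) → π∥ = 7-4·β ≈ -6.211103, π⊥ = 7-4·β' ≈ 8.211103 ∉ [-1.7, -0.1) ⇒ out

1, 3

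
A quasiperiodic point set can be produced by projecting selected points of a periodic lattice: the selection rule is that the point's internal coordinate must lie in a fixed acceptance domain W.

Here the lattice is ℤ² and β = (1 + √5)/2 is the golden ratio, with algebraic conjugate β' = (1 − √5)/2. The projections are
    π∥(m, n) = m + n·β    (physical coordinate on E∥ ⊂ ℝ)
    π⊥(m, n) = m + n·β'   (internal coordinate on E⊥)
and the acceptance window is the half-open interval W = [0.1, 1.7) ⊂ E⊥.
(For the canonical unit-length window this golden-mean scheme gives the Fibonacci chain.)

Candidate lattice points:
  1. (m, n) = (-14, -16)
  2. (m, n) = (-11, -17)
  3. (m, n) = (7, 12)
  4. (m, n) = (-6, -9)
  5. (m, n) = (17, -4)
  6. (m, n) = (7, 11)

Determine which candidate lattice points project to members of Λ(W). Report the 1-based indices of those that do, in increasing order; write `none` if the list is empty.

6

β' = (1−√5)/2 ≈ -0.618034.
candidate 1: (m,n)=(-14,-16) → π∥ = -14-16·β ≈ -39.888544, π⊥ = -14-16·β' ≈ -4.111456 ∉ [0.1, 1.7) ⇒ out
candidate 2: (m,n)=(-11,-17) → π∥ = -11-17·β ≈ -38.506578, π⊥ = -11-17·β' ≈ -0.493422 ∉ [0.1, 1.7) ⇒ out
candidate 3: (m,n)=(7,12) → π∥ = 7+12·β ≈ 26.416408, π⊥ = 7+12·β' ≈ -0.416408 ∉ [0.1, 1.7) ⇒ out
candidate 4: (m,n)=(-6,-9) → π∥ = -6-9·β ≈ -20.562306, π⊥ = -6-9·β' ≈ -0.437694 ∉ [0.1, 1.7) ⇒ out
candidate 5: (m,n)=(17,-4) → π∥ = 17-4·β ≈ 10.527864, π⊥ = 17-4·β' ≈ 19.472136 ∉ [0.1, 1.7) ⇒ out
candidate 6: (m,n)=(7,11) → π∥ = 7+11·β ≈ 24.798374, π⊥ = 7+11·β' ≈ 0.201626 ∈ [0.1, 1.7) ⇒ IN Λ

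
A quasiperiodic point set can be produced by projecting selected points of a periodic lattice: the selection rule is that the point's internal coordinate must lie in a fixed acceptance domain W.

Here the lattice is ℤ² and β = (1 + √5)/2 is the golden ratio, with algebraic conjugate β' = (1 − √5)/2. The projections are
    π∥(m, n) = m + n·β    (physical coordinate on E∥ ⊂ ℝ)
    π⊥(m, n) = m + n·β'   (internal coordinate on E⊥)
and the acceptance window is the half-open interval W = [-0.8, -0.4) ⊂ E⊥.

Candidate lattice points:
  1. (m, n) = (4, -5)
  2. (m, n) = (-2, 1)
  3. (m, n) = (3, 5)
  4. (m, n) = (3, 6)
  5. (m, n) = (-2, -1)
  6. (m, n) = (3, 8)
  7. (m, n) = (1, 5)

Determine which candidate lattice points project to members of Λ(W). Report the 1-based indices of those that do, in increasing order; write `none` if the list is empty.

Compute β' = (1−√5)/2 = -0.61803, so π⊥(m,n) = m -0.61803·n.
#1 (4,-5): internal coord 4 + (-5)·β' = +7.09017; +7.09017 ∉ [-0.8, -0.4) → out
#2 (-2,1): internal coord -2 + (1)·β' = -2.61803; -2.61803 ∉ [-0.8, -0.4) → out
#3 (3,5): internal coord 3 + (5)·β' = -0.09017; -0.09017 ∉ [-0.8, -0.4) → out
#4 (3,6): internal coord 3 + (6)·β' = -0.70820; -0.70820 ∈ [-0.8, -0.4) → IN Λ
#5 (-2,-1): internal coord -2 + (-1)·β' = -1.38197; -1.38197 ∉ [-0.8, -0.4) → out
#6 (3,8): internal coord 3 + (8)·β' = -1.94427; -1.94427 ∉ [-0.8, -0.4) → out
#7 (1,5): internal coord 1 + (5)·β' = -2.09017; -2.09017 ∉ [-0.8, -0.4) → out

4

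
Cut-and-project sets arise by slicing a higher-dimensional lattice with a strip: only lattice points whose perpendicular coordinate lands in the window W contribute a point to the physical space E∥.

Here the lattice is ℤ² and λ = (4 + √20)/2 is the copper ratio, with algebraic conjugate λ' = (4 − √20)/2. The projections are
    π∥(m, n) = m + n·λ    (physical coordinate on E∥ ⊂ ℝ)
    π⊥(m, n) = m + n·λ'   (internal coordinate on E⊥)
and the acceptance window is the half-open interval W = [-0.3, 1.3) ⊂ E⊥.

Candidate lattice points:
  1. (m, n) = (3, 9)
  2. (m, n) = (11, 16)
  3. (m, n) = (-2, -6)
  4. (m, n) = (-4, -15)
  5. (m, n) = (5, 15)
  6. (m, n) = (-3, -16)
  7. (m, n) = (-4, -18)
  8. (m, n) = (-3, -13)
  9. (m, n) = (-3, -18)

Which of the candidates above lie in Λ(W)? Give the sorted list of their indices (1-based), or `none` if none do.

1, 6, 7, 8, 9

λ' = (4−√20)/2 ≈ -0.2361.
[1] lift (3,9): star map gives 0.8754; window check -0.3 ≤ 0.8754 < 1.3 is true → IN Λ
[2] lift (11,16): star map gives 7.2229; window check -0.3 ≤ 7.2229 < 1.3 is false → out
[3] lift (-2,-6): star map gives -0.5836; window check -0.3 ≤ -0.5836 < 1.3 is false → out
[4] lift (-4,-15): star map gives -0.4590; window check -0.3 ≤ -0.4590 < 1.3 is false → out
[5] lift (5,15): star map gives 1.4590; window check -0.3 ≤ 1.4590 < 1.3 is false → out
[6] lift (-3,-16): star map gives 0.7771; window check -0.3 ≤ 0.7771 < 1.3 is true → IN Λ
[7] lift (-4,-18): star map gives 0.2492; window check -0.3 ≤ 0.2492 < 1.3 is true → IN Λ
[8] lift (-3,-13): star map gives 0.0689; window check -0.3 ≤ 0.0689 < 1.3 is true → IN Λ
[9] lift (-3,-18): star map gives 1.2492; window check -0.3 ≤ 1.2492 < 1.3 is true → IN Λ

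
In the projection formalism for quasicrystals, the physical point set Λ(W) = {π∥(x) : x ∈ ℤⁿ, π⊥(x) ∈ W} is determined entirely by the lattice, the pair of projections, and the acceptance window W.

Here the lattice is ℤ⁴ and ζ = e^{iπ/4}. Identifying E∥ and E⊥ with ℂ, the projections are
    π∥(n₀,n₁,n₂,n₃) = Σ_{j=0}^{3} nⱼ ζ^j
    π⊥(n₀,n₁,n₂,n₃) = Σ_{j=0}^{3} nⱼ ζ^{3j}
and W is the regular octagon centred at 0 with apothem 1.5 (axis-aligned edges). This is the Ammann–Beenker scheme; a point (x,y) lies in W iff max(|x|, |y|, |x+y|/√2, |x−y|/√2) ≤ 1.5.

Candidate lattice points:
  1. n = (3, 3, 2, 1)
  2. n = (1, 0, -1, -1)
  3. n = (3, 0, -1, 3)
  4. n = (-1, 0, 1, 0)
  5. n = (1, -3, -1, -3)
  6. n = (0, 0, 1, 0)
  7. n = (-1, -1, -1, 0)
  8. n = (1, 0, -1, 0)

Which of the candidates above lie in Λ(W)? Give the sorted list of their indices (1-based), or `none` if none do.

2, 4, 6, 7, 8

Internal map: ζ^{3j} for j=0..3 gives (1,0), (−√2/2,√2/2), (0,−1), (√2/2,√2/2).
candidate 1: n = (3, 3, 2, 1) → π⊥ ≈ (+1.5858, +0.8284); max(|x|,|y|,|x±y|/√2) = 1.7071 > 1.5 ⇒ ∉ W
candidate 2: n = (1, 0, -1, -1) → π⊥ ≈ (+0.2929, +0.2929); max(|x|,|y|,|x±y|/√2) = 0.4142 ≤ 1.5 ⇒ ∈ W
candidate 3: n = (3, 0, -1, 3) → π⊥ ≈ (+5.1213, +3.1213); max(|x|,|y|,|x±y|/√2) = 5.8284 > 1.5 ⇒ ∉ W
candidate 4: n = (-1, 0, 1, 0) → π⊥ ≈ (-1.0000, -1.0000); max(|x|,|y|,|x±y|/√2) = 1.4142 ≤ 1.5 ⇒ ∈ W
candidate 5: n = (1, -3, -1, -3) → π⊥ ≈ (+1.0000, -3.2426); max(|x|,|y|,|x±y|/√2) = 3.2426 > 1.5 ⇒ ∉ W
candidate 6: n = (0, 0, 1, 0) → π⊥ ≈ (+0.0000, -1.0000); max(|x|,|y|,|x±y|/√2) = 1.0000 ≤ 1.5 ⇒ ∈ W
candidate 7: n = (-1, -1, -1, 0) → π⊥ ≈ (-0.2929, +0.2929); max(|x|,|y|,|x±y|/√2) = 0.4142 ≤ 1.5 ⇒ ∈ W
candidate 8: n = (1, 0, -1, 0) → π⊥ ≈ (+1.0000, +1.0000); max(|x|,|y|,|x±y|/√2) = 1.4142 ≤ 1.5 ⇒ ∈ W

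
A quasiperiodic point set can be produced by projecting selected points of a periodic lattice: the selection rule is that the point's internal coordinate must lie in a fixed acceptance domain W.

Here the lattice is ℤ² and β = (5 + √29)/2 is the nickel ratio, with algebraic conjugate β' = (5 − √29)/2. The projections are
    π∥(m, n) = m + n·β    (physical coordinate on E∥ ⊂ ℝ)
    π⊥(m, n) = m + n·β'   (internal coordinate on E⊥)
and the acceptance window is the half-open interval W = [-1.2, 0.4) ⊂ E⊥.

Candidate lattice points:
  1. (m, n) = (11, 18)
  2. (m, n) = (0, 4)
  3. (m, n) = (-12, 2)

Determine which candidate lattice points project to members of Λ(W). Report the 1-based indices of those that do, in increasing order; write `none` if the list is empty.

2

Compute β' = (5−√29)/2 = -0.192582, so π⊥(m,n) = m -0.192582·n.
#1 (11,18): internal coord 11 + (18)·β' = +7.533517; +7.533517 ∉ [-1.2, 0.4) → out
#2 (0,4): internal coord 0 + (4)·β' = -0.770330; -0.770330 ∈ [-1.2, 0.4) → IN Λ
#3 (-12,2): internal coord -12 + (2)·β' = -12.385165; -12.385165 ∉ [-1.2, 0.4) → out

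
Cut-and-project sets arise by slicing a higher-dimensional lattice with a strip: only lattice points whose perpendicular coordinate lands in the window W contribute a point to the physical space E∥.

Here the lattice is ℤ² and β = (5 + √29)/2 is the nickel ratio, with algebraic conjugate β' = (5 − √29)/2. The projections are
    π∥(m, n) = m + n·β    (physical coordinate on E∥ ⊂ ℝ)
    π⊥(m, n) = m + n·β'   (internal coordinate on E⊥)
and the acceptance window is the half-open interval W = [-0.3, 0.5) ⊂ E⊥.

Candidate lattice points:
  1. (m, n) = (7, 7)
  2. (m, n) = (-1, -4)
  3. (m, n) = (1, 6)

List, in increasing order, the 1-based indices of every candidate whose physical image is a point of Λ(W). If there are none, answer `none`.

2, 3

β' = (5−√29)/2 ≈ -0.19258.
#1 (7,7): internal coord 7 + (7)·β' = +5.65192; +5.65192 ∉ [-0.3, 0.5) → out
#2 (-1,-4): internal coord -1 + (-4)·β' = -0.22967; -0.22967 ∈ [-0.3, 0.5) → IN Λ
#3 (1,6): internal coord 1 + (6)·β' = -0.15549; -0.15549 ∈ [-0.3, 0.5) → IN Λ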